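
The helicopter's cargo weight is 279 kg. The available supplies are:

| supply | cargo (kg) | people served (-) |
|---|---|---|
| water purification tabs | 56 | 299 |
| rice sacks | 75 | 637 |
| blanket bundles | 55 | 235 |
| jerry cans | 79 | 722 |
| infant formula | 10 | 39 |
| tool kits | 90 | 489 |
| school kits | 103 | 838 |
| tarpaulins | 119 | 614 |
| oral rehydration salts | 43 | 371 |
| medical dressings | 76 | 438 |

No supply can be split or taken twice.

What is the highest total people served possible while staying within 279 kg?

Greedy by ratio would take rice sacks + jerry cans + oral rehydration salts + medical dressings: 273 kg used, total 2168.
Dropping oral rehydration salts and medical dressings frees 119 kg; slotting in infant formula + school kits (113 kg) lifts the total to 2236 at 267 kg.
The closest alternative, rice sacks + jerry cans + school kits, reaches only 2197.

2236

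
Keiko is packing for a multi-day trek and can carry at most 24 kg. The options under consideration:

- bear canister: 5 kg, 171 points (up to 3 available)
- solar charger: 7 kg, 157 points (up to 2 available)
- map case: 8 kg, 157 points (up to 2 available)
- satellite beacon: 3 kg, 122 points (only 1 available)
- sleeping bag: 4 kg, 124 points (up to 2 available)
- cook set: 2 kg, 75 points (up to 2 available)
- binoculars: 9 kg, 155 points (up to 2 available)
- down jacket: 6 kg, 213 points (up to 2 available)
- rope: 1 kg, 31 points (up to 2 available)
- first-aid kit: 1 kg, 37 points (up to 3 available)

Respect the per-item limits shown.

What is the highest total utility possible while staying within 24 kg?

871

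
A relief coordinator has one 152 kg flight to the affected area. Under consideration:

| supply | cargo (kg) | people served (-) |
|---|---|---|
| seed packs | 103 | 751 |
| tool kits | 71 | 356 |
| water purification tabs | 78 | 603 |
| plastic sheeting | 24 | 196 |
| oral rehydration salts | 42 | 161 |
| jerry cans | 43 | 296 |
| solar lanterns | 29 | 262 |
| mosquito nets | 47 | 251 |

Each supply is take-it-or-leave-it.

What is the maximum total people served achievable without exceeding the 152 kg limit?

Taking the top-ratio supplies first gives water purification tabs + plastic sheeting + solar lanterns for 1061 (131 kg).
Replace plastic sheeting with jerry cans: the trade gains 100 net, giving 1161 at 150 kg.
An exhaustive check of the 256 subsets confirms 1161.

1161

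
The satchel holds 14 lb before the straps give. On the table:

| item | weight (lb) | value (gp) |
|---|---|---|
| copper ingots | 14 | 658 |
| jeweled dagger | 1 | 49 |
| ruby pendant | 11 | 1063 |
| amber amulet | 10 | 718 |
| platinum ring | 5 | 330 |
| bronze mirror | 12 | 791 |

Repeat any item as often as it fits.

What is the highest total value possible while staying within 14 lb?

3×jeweled dagger + ruby pendant uses 14 of the 14 lb and totals 1210.
That's the maximum — no swap from here does better than 1210.

1210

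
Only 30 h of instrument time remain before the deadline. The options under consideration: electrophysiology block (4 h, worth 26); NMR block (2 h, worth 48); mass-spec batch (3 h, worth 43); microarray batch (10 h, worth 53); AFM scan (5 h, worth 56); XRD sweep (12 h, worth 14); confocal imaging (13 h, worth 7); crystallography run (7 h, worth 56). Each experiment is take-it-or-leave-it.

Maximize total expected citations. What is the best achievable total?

Density check — NMR block 24.00, mass-spec batch 14.33, AFM scan 11.20 are the best per h.
Taking the top-ratio experiments first gives electrophysiology block + NMR block + mass-spec batch + AFM scan + crystallography run for 229 (21 h).
The 4 h tied up in electrophysiology block is better spent on microarray batch — total rises to 256 (27 h).

256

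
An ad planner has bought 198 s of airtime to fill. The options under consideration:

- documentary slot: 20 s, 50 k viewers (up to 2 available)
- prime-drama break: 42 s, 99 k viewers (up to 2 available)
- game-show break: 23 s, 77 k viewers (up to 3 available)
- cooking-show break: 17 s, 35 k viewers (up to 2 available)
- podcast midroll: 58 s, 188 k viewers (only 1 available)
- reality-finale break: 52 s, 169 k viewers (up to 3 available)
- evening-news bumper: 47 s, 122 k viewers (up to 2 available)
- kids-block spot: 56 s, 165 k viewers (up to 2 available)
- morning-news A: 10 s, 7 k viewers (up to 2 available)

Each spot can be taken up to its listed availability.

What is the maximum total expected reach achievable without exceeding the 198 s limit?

623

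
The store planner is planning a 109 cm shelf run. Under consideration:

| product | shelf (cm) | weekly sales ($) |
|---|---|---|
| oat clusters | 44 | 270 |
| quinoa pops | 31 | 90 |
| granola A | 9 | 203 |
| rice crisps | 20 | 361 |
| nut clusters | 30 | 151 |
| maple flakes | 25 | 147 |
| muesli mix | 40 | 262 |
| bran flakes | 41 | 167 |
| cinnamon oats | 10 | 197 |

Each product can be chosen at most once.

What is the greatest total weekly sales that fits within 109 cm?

By weekly sales per cm: granola A 22.56, cinnamon oats 19.70, rice crisps 18.05, muesli mix 6.55 lead.
Filling by ratio: granola A + rice crisps + maple flakes + muesli mix + cinnamon oats for 1170, with 5 cm left unused.
Replace muesli mix with oat clusters: the trade gains 8 net, giving 1178 at 108 cm.
That's the maximum — no swap from here does better than 1178.

1178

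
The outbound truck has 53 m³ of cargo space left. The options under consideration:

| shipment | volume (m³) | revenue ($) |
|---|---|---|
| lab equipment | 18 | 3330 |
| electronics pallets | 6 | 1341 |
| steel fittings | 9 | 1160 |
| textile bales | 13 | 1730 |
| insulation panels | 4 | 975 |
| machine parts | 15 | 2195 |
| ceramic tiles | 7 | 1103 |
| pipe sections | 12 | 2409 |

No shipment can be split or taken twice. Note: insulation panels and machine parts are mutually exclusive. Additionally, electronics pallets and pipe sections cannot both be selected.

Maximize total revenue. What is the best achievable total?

9037

Ranking by ratio (revenue/m³): insulation panels 243.75, electronics pallets 223.50, pipe sections 200.75, lab equipment 185.00.
Taking lab equipment + machine parts + ceramic tiles + pipe sections: 52 m³ used, 9037 in revenue.
That's the maximum — no feasible swap from here does better than 9037.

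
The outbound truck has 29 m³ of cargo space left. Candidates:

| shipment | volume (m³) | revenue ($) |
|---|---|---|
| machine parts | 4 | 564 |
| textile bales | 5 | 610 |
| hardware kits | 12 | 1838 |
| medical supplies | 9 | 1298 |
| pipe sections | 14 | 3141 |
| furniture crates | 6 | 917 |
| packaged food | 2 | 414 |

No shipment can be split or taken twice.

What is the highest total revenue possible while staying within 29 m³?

A density-first pass picks hardware kits + pipe sections + packaged food — 5393 at 28 m³.
Dropping hardware kits frees 12 m³; slotting in machine parts + medical supplies (13 m³) lifts the total to 5417 at 29 m³.

5417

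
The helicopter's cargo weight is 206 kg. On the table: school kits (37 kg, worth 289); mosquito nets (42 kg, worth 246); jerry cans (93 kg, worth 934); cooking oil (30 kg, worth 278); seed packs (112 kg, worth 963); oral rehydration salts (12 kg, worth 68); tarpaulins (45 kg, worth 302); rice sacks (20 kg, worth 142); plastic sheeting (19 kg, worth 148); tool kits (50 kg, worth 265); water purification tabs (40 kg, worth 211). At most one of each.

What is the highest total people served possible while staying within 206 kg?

1897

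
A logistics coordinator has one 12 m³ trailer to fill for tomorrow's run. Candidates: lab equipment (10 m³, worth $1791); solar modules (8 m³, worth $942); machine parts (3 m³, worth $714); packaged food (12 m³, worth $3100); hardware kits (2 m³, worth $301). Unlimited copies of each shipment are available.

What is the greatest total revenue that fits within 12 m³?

3100

Density check — packaged food 258.33, machine parts 238.00, lab equipment 179.10 are the best per m³.
Packaged food uses 12 of the 12 m³ and totals 3100.
Nothing else within 12 m³ beats 3100.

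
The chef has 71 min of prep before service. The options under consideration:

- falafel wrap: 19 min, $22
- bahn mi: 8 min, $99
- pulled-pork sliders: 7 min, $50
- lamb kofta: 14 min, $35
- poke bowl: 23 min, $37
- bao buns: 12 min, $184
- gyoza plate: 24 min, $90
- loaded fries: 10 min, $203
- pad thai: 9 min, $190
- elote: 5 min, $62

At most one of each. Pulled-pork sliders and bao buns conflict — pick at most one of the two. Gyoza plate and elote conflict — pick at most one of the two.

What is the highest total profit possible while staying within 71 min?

Taking bahn mi + poke bowl + bao buns + loaded fries + pad thai + elote: 67 min used, 775 in profit.
An exhaustive check of the 1024 subsets confirms 775.

775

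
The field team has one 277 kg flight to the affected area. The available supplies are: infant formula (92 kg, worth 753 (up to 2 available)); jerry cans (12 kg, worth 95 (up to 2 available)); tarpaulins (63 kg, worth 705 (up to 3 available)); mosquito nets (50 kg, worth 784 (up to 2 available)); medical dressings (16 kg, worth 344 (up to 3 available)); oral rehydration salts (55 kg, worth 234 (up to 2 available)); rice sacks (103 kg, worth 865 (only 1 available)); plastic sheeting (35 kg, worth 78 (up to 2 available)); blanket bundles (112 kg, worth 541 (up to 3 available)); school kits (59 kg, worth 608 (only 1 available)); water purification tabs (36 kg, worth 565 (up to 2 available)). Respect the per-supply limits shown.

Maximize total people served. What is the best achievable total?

Greedy by ratio would take 2×jerry cans + 2×mosquito nets + 3×medical dressings + 2×water purification tabs: 244 kg used, total 3920.
Dropping 2×jerry cans and medical dressings frees 40 kg; slotting in tarpaulins (63 kg) lifts the total to 4091 at 267 kg.
The spare 10 kg is too small for any remaining supply, and no exchange beats 4091.

4091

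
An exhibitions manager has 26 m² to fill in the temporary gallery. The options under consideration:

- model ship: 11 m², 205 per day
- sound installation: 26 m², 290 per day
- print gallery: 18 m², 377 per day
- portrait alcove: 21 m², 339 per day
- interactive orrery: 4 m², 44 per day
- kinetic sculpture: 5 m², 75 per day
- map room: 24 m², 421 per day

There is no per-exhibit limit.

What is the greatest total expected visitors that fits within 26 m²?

Ranking by ratio (expected visitors/m²): print gallery 20.94, model ship 18.64, map room 17.54.
The ratio heuristic lands on print gallery + kinetic sculpture (452) but leaves 3 m² idle.
The 5 m² tied up in kinetic sculpture is better spent on 2×interactive orrery — total rises to 465 (26 m²).

465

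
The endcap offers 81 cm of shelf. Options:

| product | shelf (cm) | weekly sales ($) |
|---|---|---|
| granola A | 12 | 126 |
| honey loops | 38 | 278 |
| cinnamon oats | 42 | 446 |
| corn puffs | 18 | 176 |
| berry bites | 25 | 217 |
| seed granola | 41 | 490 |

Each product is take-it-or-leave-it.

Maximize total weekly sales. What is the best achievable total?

Ranking by ratio (weekly sales/cm): seed granola 11.95, cinnamon oats 10.62, granola A 10.50.
Taking the top-ratio products first gives granola A + corn puffs + seed granola for 792 (71 cm).
The 18 cm tied up in corn puffs is better spent on berry bites — total rises to 833 (78 cm).
Runner-up granola A + corn puffs + seed granola tops out at 792.

833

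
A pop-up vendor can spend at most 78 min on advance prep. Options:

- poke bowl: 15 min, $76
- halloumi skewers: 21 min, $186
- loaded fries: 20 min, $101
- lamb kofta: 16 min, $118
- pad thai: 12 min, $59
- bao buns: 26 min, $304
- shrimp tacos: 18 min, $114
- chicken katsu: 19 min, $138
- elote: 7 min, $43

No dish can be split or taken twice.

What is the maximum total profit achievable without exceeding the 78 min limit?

687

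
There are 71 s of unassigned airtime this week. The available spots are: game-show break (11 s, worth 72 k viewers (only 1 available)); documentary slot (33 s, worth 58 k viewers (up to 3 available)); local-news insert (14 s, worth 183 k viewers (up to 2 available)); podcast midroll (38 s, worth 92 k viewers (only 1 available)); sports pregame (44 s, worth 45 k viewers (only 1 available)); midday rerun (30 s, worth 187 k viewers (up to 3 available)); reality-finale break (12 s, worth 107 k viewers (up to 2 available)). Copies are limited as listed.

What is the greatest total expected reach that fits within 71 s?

660

Greedy by ratio would take game-show break + 2×local-news insert + 2×reality-finale break: 63 s used, total 652.
The 23 s tied up in game-show break and reality-finale break is better spent on midday rerun — total rises to 660 (70 s).
No other feasible combination exceeds 660.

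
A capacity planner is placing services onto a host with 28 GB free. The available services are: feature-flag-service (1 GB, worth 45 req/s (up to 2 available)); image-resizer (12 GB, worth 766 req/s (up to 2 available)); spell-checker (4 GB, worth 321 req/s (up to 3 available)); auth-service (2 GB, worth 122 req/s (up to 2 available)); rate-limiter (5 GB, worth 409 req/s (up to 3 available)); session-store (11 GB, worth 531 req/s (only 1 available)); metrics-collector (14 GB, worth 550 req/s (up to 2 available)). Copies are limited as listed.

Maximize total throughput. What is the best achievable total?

2235

By throughput per GB: rate-limiter 81.80, spell-checker 80.25, image-resizer 63.83, auth-service 61.00 lead.
Best packing: feature-flag-service + 3×spell-checker + 3×rate-limiter — 28 GB, 2235 total.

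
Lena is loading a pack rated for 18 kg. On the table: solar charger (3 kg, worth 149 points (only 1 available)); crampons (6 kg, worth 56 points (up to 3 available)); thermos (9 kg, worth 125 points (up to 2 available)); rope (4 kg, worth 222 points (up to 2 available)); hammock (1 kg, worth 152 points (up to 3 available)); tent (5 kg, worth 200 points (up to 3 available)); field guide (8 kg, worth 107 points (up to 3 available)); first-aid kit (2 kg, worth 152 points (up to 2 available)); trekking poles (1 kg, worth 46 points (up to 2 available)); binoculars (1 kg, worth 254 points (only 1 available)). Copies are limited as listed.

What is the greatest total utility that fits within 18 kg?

Best packing: 2×rope + 3×hammock + 2×first-aid kit + 2×trekking poles + binoculars — 18 kg, 1550 total.
That's the maximum — no swap from here does better than 1550.

1550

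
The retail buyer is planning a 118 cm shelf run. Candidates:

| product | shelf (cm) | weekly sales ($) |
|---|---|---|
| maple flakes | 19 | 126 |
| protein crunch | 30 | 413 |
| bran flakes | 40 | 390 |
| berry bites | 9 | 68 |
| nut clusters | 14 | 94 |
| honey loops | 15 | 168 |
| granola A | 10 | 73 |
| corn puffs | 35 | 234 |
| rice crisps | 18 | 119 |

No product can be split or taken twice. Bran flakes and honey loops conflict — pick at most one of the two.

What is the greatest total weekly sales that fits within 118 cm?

Density check — protein crunch 13.77, honey loops 11.20, bran flakes 9.75 are the best per cm.
Taking maple flakes + protein crunch + bran flakes + granola A + rice crisps: 117 cm used, 1121 in weekly sales.
The closest alternative, maple flakes + protein crunch + bran flakes + berry bites + rice crisps, reaches only 1116.

1121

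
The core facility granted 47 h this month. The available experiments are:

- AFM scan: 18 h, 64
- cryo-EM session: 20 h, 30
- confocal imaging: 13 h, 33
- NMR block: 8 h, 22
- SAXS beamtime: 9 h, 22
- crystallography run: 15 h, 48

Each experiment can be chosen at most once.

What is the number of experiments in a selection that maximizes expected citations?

3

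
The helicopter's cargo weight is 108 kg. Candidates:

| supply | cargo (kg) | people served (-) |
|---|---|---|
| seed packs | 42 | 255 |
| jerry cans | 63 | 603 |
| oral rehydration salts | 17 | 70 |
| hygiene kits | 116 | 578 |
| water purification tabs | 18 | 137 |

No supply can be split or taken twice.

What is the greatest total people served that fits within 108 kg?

858

A density-first pass picks jerry cans + oral rehydration salts + water purification tabs — 810 at 98 kg.
The 35 kg tied up in oral rehydration salts and water purification tabs is better spent on seed packs — total rises to 858 (105 kg).
The spare 3 kg is too small for any remaining supply, and no exchange beats 858.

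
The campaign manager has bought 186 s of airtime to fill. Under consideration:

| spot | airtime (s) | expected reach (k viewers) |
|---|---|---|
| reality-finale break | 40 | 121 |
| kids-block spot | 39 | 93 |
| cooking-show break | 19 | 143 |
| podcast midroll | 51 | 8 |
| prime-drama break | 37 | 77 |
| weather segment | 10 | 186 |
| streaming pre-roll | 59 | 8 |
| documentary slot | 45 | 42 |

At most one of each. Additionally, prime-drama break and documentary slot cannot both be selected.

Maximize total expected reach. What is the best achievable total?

620

Taking reality-finale break + kids-block spot + cooking-show break + prime-drama break + weather segment: 145 s used, 620 in expected reach.
The closest alternative, reality-finale break + kids-block spot + cooking-show break + weather segment + documentary slot, reaches only 585.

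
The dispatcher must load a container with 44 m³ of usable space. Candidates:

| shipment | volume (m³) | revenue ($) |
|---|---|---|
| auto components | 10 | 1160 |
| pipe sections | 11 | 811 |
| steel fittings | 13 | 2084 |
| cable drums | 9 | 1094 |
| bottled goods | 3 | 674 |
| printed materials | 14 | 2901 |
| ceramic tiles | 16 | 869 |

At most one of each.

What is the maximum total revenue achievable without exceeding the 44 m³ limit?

6819

Ranking by ratio (revenue/m³): bottled goods 224.67, printed materials 207.21, steel fittings 160.31, cable drums 121.56.
The ratio heuristic lands on steel fittings + cable drums + bottled goods + printed materials (6753) but leaves 5 m³ idle.
The 9 m³ tied up in cable drums is better spent on auto components — total rises to 6819 (40 m³).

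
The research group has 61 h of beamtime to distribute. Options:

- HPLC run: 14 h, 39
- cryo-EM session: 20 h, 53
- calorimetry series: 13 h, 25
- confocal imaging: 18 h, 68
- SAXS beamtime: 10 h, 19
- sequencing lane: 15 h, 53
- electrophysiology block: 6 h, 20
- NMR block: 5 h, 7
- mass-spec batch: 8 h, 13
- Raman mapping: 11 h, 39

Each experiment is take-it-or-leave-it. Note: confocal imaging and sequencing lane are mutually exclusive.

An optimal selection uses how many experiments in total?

Best achievable expected citations is 187.
cryo-EM session + confocal imaging + electrophysiology block + NMR block + Raman mapping hits 187 at 60 h.
Any selection reaching 187 contains exactly 5 experiments.

5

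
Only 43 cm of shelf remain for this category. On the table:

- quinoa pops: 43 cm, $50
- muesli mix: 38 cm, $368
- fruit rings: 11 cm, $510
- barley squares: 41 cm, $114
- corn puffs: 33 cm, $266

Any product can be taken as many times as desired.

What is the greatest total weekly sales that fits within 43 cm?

By weekly sales per cm: fruit rings 46.36, muesli mix 9.68, corn puffs 8.06 lead.
Taking 3×fruit rings: 33 cm used, 1530 in weekly sales.
That's the maximum — no swap from here does better than 1530.

1530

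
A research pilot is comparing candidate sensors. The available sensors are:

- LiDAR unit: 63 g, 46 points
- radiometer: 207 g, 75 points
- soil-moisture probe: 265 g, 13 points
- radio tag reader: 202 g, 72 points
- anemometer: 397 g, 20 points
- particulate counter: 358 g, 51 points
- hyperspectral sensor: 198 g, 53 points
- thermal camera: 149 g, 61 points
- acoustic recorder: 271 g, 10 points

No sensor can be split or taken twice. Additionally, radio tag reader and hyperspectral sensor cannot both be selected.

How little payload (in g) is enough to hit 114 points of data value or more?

265

Minimise g subject to total data value ≥ 114.
LiDAR unit + radio tag reader: 118 data value at 265 g.
Any bundle with less than 265 g falls short of 114.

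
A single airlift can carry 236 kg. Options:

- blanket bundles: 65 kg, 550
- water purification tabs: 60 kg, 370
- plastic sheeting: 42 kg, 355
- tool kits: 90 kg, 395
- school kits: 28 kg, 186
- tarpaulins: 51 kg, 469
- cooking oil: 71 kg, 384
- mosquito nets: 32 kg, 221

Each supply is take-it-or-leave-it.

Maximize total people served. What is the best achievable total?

1796

Filling by ratio: blanket bundles + plastic sheeting + school kits + tarpaulins + mosquito nets for 1781, with 18 kg left unused.
The 42 kg tied up in plastic sheeting is better spent on water purification tabs — total rises to 1796 (236 kg).
That's the maximum — no swap from here does better than 1796.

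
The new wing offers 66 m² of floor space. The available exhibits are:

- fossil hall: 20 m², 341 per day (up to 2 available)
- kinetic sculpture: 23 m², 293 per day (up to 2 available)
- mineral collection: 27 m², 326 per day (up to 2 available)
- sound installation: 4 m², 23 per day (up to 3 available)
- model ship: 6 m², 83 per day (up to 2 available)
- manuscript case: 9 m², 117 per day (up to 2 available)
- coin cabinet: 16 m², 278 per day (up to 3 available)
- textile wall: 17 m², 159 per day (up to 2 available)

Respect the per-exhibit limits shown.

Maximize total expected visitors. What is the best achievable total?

A density-first pass picks sound installation + 2×model ship + 3×coin cabinet — 1023 at 64 m².
A better packing is 2×fossil hall + manuscript case + coin cabinet: 65 m², total 1077.
That's the maximum — no swap from here does better than 1077.

1077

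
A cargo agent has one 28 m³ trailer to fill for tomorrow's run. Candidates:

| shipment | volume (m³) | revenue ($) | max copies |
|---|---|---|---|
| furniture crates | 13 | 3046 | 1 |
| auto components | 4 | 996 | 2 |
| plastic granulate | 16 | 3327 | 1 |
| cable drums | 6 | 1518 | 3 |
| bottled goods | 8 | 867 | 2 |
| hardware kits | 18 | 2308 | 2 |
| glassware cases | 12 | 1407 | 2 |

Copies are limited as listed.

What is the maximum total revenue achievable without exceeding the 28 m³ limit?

Taking the top-ratio shipments first gives 2×auto components + 3×cable drums for 6546 (26 m³).
Dropping 2×cable drums frees 12 m³; slotting in furniture crates (13 m³) lifts the total to 6556 at 27 m³.

6556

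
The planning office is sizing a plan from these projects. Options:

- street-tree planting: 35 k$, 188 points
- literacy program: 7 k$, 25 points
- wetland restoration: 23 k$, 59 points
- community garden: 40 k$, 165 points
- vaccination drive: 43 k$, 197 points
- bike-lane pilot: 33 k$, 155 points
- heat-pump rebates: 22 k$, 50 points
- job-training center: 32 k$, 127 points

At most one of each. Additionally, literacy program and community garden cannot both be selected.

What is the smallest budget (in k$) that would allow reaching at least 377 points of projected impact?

78

Look for the lowest-budget combination reaching 377.
street-tree planting + vaccination drive: 385 projected impact at 78 k$.
Below 78 k$ the best achievable stays under 377.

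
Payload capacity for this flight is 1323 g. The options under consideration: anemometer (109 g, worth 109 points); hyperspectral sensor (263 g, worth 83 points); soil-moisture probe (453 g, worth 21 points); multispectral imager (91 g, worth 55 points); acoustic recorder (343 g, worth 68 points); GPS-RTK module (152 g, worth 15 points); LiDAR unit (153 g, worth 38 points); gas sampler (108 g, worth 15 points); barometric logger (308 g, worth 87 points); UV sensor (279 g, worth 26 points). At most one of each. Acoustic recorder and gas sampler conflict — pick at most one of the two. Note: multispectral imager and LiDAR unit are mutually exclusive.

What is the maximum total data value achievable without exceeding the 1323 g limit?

Taking anemometer + hyperspectral sensor + multispectral imager + acoustic recorder + GPS-RTK module + barometric logger: 1266 g used, 417 in data value.
That's the maximum — no feasible swap from here does better than 417.

417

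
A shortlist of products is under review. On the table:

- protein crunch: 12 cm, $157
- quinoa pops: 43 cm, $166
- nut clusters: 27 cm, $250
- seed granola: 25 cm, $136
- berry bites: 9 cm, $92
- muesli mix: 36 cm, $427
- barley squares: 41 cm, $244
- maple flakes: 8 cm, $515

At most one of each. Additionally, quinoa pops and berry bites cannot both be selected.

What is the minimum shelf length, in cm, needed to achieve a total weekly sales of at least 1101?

65

Minimise cm subject to total weekly sales ≥ 1101.
protein crunch + berry bites + muesli mix + maple flakes: 1191 weekly sales at 65 cm.
Any bundle with less than 65 cm falls short of 1101.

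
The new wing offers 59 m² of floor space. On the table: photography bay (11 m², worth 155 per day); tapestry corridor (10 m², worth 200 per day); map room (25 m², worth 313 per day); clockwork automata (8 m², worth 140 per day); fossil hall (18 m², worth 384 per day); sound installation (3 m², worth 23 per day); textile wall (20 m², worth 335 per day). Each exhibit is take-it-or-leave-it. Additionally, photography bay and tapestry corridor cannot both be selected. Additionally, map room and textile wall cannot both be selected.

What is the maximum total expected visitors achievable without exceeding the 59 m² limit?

1082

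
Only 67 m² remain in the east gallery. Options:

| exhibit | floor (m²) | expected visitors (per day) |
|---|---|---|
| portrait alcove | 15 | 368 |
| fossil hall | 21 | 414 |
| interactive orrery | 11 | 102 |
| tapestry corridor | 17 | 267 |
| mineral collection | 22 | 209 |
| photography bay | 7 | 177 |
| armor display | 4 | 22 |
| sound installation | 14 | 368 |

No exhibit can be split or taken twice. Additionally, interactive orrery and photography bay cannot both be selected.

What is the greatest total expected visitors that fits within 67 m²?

1417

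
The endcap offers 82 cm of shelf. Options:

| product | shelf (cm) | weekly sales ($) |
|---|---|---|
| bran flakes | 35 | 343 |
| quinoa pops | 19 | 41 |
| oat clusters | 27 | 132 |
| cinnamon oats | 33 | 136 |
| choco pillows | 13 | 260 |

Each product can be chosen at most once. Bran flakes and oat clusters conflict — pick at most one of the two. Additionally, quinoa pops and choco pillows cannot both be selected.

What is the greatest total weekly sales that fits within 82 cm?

Ranking by ratio (weekly sales/cm): choco pillows 20.00, bran flakes 9.80, oat clusters 4.89.
Taking bran flakes + cinnamon oats + choco pillows: 81 cm used, 739 in weekly sales.
The closest alternative, bran flakes + choco pillows, reaches only 603.

739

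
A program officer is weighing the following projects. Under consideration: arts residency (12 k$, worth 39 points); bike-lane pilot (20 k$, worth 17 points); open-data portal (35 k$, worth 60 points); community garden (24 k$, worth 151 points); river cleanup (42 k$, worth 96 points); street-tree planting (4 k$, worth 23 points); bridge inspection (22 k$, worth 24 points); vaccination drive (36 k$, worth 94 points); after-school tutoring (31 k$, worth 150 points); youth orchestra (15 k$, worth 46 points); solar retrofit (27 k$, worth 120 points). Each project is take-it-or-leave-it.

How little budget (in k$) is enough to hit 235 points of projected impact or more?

Need the lightest bundle worth ≥ 235.
Taking arts residency + community garden + youth orchestra gives 236 (≥ 235) for 51 k$.
Any bundle with less than 51 k$ falls short of 235.

51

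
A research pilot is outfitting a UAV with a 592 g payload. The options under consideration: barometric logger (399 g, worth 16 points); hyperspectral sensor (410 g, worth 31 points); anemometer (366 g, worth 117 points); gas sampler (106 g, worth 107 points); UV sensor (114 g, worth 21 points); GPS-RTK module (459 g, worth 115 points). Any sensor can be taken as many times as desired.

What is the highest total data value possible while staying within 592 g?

The ratio ordering already packs tightly: 5×gas sampler, 530 g, 535.
That's the maximum — no swap from here does better than 535.

535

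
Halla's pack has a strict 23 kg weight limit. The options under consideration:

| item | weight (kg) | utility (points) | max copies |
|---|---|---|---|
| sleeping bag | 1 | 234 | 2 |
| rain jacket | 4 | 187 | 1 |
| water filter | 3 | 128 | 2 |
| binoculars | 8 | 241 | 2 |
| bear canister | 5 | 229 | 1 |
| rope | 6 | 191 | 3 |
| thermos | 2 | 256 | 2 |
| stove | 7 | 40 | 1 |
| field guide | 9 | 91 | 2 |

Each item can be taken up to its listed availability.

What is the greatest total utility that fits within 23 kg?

Filling by ratio: 2×sleeping bag + rain jacket + 2×water filter + bear canister + 2×thermos for 1652, with 2 kg left unused.
The 4 kg tied up in rain jacket is better spent on rope — total rises to 1656 (23 kg).
Every other selection either busts 23 kg or exceeds an availability limit or fails to beat 1656.

1656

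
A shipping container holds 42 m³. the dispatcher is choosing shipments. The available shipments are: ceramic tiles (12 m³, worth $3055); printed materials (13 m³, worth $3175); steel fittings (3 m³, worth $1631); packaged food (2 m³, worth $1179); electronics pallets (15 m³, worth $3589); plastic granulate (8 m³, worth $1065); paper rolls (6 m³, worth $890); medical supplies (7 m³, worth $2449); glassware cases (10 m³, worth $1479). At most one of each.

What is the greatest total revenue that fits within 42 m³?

12023

Taking the top-ratio shipments first gives ceramic tiles + printed materials + steel fittings + packaged food + medical supplies for 11489 (37 m³).
The 12 m³ tied up in ceramic tiles is better spent on electronics pallets — total rises to 12023 (40 m³).
An exhaustive check of the 512 subsets confirms 12023.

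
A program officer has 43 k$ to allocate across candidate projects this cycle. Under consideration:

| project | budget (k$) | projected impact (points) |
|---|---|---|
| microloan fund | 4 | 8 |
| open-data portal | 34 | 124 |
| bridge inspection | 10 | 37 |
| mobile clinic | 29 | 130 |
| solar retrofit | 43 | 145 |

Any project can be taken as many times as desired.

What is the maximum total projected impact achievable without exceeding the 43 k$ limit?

The ratio ordering already packs tightly: microloan fund + bridge inspection + mobile clinic, 43 k$, 175.
Every other selection either busts 43 k$ or fails to beat 175.

175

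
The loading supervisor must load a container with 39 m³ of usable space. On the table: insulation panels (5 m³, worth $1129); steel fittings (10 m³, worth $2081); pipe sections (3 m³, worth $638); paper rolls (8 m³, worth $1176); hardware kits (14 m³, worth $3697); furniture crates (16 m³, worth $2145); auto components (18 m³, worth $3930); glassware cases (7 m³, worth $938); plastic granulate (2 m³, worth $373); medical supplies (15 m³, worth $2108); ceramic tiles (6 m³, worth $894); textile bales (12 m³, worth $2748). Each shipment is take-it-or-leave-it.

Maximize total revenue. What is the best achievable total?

A density-first pass picks insulation panels + pipe sections + hardware kits + plastic granulate + textile bales — 8585 at 36 m³.
Replace insulation panels and plastic granulate with steel fittings: the trade gains 579 net, giving 9164 at 39 m³.
The closest alternative, insulation panels + hardware kits + auto components + plastic granulate, reaches only 9129.

9164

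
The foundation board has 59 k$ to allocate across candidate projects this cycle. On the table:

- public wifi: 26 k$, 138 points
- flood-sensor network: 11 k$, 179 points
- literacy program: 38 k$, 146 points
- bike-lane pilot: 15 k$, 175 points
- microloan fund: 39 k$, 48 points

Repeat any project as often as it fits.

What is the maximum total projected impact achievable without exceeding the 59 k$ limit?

Density check — flood-sensor network 16.27, bike-lane pilot 11.67, public wifi 5.31 are the best per k$.
Taking 5×flood-sensor network: 55 k$ used, 895 in projected impact.
Nothing else within 59 k$ beats 895.

895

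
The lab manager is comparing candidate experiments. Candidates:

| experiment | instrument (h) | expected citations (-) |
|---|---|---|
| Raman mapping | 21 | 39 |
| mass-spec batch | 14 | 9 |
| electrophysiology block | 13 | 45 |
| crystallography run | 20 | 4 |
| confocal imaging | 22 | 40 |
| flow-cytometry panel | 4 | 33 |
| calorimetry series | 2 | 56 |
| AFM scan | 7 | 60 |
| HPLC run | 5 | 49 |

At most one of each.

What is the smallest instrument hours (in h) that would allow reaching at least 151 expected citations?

Minimise h subject to total expected citations ≥ 151.
calorimetry series + AFM scan + HPLC run: 165 expected citations at 14 h.
Any bundle with less than 14 h falls short of 151.

14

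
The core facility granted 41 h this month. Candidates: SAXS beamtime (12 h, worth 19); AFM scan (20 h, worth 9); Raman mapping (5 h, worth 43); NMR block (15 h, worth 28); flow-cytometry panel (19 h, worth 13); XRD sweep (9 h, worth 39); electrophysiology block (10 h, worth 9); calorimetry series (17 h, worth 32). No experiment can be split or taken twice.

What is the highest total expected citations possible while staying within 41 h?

129

Greedy by ratio would take Raman mapping + XRD sweep + electrophysiology block + calorimetry series: 41 h used, total 123.
The 27 h tied up in electrophysiology block and calorimetry series is better spent on SAXS beamtime + NMR block — total rises to 129 (41 h).
Runner-up Raman mapping + XRD sweep + electrophysiology block + calorimetry series tops out at 123.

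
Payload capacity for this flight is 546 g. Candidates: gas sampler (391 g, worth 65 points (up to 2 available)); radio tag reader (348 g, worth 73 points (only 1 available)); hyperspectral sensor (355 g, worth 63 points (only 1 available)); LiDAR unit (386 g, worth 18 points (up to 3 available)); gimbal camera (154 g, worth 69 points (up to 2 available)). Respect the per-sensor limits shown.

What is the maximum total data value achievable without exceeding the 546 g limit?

142

Filling by ratio: 2×gimbal camera for 138, with 238 g left unused.
The 154 g tied up in gimbal camera is better spent on radio tag reader — total rises to 142 (502 g).
No other feasible combination exceeds 142.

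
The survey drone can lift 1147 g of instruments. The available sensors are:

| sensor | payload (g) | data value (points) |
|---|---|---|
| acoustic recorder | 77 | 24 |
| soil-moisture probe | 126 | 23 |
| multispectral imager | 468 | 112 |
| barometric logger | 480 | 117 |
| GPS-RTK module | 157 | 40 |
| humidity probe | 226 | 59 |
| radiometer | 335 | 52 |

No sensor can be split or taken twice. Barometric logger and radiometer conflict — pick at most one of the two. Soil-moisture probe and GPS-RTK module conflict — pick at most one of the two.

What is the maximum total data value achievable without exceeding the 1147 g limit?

Best packing: multispectral imager + barometric logger + GPS-RTK module — 1105 g, 269 total.
An exhaustive check of the 128 subsets confirms 269.

269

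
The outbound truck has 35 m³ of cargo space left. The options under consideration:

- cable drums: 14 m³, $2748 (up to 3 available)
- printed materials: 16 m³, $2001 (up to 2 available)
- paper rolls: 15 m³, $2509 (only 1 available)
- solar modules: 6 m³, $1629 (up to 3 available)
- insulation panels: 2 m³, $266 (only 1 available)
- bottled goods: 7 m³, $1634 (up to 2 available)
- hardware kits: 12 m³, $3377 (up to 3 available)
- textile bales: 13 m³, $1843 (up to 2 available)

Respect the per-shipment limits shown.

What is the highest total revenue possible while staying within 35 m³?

8654

By revenue per m³: hardware kits 281.42, solar modules 271.50, bottled goods 233.43, cable drums 196.29 lead.
A density-first pass picks solar modules + insulation panels + 2×hardware kits — 8649 at 32 m³.
Dropping solar modules frees 6 m³; slotting in bottled goods (7 m³) lifts the total to 8654 at 33 m³.
That's the maximum — no swap from here does better than 8654.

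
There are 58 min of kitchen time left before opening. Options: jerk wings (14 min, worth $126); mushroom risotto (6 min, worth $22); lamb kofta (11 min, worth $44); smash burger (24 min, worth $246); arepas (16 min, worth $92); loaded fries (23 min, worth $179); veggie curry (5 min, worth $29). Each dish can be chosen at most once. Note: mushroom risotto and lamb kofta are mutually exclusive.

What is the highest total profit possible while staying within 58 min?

Greedy by ratio would take jerk wings + lamb kofta + smash burger + veggie curry: 54 min used, total 445.
The 25 min tied up in jerk wings and lamb kofta is better spent on mushroom risotto + loaded fries — total rises to 476 (58 min).
The closest alternative, lamb kofta + smash burger + loaded fries, reaches only 469.

476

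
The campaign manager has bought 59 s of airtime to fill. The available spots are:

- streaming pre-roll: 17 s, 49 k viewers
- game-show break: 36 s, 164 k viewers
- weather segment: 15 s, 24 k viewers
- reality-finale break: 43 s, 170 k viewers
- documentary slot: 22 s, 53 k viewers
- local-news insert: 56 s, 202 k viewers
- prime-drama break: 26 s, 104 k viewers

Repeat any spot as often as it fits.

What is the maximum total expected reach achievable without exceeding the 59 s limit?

217

Filling by ratio: streaming pre-roll + game-show break for 213, with 6 s left unused.
Replace streaming pre-roll with documentary slot: the trade gains 4 net, giving 217 at 58 s.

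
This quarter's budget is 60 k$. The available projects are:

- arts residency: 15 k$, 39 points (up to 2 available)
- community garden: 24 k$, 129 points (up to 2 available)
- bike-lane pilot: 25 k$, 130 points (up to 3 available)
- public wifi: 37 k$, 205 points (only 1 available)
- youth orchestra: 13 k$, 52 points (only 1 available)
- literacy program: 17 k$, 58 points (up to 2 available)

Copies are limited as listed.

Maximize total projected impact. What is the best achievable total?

A density-first pass picks public wifi + youth orchestra — 257 at 50 k$.
The 13 k$ tied up in youth orchestra is better spent on literacy program — total rises to 263 (54 k$).
The spare 6 k$ is too small for any remaining project, and no exchange beats 263.

263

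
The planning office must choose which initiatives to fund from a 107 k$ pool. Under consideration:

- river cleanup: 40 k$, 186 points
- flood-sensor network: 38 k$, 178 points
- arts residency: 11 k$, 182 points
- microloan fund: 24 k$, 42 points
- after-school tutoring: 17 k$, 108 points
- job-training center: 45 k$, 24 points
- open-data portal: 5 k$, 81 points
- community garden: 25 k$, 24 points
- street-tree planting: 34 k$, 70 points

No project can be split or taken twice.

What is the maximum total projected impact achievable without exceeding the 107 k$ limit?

654

A density-first pass picks flood-sensor network + arts residency + after-school tutoring + open-data portal + street-tree planting — 619 at 105 k$.
Dropping open-data portal and street-tree planting frees 39 k$; slotting in river cleanup (40 k$) lifts the total to 654 at 106 k$.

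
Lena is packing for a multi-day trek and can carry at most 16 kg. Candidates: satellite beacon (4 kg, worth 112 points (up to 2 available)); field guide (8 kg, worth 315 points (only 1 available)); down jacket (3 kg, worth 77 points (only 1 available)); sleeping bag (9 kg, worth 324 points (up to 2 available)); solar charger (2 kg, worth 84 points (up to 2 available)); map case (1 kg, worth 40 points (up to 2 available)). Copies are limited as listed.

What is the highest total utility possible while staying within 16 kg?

Density check — solar charger 42.00, map case 40.00, field guide 39.38 are the best per kg.
Taking the top-ratio items first gives field guide + 2×solar charger + 2×map case for 563 (14 kg).
The 1 kg tied up in map case is better spent on down jacket — total rises to 600 (16 kg).
Every other selection either busts 16 kg or exceeds an availability limit or fails to beat 600.

600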